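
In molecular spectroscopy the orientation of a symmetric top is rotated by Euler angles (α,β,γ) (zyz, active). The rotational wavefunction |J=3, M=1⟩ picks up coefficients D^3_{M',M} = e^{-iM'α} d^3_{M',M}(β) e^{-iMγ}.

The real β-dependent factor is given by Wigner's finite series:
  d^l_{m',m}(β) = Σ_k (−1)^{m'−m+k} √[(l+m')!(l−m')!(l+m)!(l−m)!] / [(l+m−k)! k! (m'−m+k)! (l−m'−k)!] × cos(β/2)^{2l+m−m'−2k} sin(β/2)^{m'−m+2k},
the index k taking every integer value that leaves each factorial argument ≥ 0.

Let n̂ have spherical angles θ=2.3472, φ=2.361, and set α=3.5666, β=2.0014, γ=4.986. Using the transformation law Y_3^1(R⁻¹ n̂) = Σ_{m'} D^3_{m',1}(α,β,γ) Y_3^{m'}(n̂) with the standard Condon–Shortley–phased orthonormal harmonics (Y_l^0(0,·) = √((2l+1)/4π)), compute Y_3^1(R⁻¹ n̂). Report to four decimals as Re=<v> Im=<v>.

Re=-0.0946 Im=-0.0399

Need the full column D^3_{m',1} for m'=−3..3 at α=3.5666, β=2.0014, γ=4.986.
cos(β/2)=0.539713, sin(β/2)=0.841849
d^3_{-3,1}: single k=4 term ⇒ +0.566642;  D = +0.477244-0.305485i
d^3_{-2,1}: k∈[3..4] ⇒ +0.593228 -0.721662 = -0.128434;  D = +0.069998-0.107683i
d^3_{-1,1}: k∈[2..4] ⇒ +0.360804 -1.170450 +0.355963 = -0.453682;  D = -0.068424+0.448493i
d^3_{0,1}: k∈[1..3] ⇒ +0.133549 -0.974773 +0.790541 = -0.050683;  D = -0.013695-0.048797i
d^3_{1,1}: k∈[0..2] ⇒ +0.024716 -0.481072 +0.877837 = +0.421481;  D = -0.271080-0.322741i
d^3_{2,1}: k∈[0..1] ⇒ -0.121913 +0.593228 = +0.471315;  D = +0.424973+0.203804i
d^3_{3,1}: single k=0 term ⇒ +0.232898;  D = -0.232841-0.005161i
Y_3^{m'}(θ=2.3472,φ=2.361) and Σ D·Y over m':
  (+0.4772-0.3055i)·(+0.1056-0.1087i)  (+0.0700-0.1077i)·(-0.0035-0.3645i)  (-0.0684+0.4485i)·(-0.2384-0.2361i)  (-0.0137-0.0488i)·(+0.1425+0.0000i)  (-0.2711-0.3227i)·(+0.2384-0.2361i)  (+0.4250+0.2038i)·(-0.0035+0.3645i)  (-0.2328-0.0052i)·(-0.1056-0.1087i)
Y_3^1(R⁻¹ n̂) = -0.094624-0.039855i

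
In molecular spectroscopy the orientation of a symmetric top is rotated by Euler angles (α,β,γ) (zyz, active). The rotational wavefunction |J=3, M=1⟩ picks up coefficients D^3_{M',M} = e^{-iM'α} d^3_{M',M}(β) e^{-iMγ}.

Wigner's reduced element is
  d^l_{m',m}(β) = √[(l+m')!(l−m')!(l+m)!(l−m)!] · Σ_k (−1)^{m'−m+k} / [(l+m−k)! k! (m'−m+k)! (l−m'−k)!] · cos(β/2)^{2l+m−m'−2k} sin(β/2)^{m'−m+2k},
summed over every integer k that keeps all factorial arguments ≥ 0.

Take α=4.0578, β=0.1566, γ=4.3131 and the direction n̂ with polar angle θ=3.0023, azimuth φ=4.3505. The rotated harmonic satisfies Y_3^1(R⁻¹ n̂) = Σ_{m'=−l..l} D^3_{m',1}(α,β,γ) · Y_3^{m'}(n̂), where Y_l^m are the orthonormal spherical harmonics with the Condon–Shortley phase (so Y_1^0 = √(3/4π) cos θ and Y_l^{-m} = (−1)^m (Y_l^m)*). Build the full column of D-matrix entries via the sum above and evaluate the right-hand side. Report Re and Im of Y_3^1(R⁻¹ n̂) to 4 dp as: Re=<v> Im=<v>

Need the full column D^3_{m',1} for m'=−3..3 at α=4.0578, β=0.1566, γ=4.3131.
cos(β/2)=0.996936, sin(β/2)=0.078220
d^3_{-3,1}: single k=4 term ⇒ +0.000144;  D = -0.000001+0.000144i
d^3_{-2,1}: k∈[3..4] ⇒ +0.002999 -0.000009 = +0.002990;  D = -0.002360-0.001835i
d^3_{-1,1}: k∈[2..4] ⇒ +0.036262 -0.000298 +0.000000 = +0.035965;  D = +0.034799-0.009082i
d^3_{0,1}: k∈[1..3] ⇒ +0.266836 -0.004928 +0.000010 = +0.261919;  D = -0.101824+0.241315i
d^3_{1,1}: k∈[0..2] ⇒ +0.981757 -0.048350 +0.000223 = +0.933630;  D = -0.461403-0.811648i
d^3_{2,1}: k∈[0..1] ⇒ -0.243587 +0.002999 = -0.240588;  D = -0.238312-0.033017i
d^3_{3,1}: single k=0 term ⇒ +0.023407;  D = -0.016665+0.016437i
Y_3^{m'}(θ=3.0023,φ=4.3505) and Σ D·Y over m':
  (-0.0000+0.0001i)·(+0.0010-0.0005i)  (-0.0024-0.0018i)·(+0.0146+0.0129i)  (+0.0348-0.0091i)·(-0.0620+0.1638i)  (-0.1018+0.2413i)·(-0.7035+0.0000i)  (-0.4614-0.8116i)·(+0.0620+0.1638i)  (-0.2383-0.0330i)·(+0.0146-0.0129i)  (-0.0167+0.0164i)·(-0.0010-0.0005i)
Y_3^1(R⁻¹ n̂) = +0.171414-0.286889i

Re=0.1714 Im=-0.2869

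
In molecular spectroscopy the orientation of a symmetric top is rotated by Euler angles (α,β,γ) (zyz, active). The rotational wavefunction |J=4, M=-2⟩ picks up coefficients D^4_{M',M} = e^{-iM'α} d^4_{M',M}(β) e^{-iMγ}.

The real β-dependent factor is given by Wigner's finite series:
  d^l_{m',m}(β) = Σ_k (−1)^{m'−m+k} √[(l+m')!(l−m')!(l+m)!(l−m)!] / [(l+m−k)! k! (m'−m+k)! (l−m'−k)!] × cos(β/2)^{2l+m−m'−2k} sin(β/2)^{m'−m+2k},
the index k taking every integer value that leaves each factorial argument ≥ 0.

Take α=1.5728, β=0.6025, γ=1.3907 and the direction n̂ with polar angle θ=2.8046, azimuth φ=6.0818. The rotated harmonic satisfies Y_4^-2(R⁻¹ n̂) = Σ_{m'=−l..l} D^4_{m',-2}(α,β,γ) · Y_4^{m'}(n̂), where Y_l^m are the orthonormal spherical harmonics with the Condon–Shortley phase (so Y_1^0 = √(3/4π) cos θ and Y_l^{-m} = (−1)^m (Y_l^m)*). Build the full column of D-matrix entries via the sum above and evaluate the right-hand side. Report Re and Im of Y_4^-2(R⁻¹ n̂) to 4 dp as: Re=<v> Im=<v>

Re=-0.2773 Im=-0.3015

Need the full column D^4_{m',-2} for m'=−4..4 at α=1.5728, β=0.6025, γ=1.3907.
cos(β/2)=0.954966, sin(β/2)=0.296714
d^4_{-4,-2}: single k=2 term ⇒ +0.353333;  D = -0.331646+0.121880i
d^4_{-3,-2}: k∈[1..2] ⇒ +0.804116 -0.232884 = +0.571232;  D = +0.198116+0.535776i
d^4_{-2,-2}: k∈[0..2] ⇒ +0.691679 -0.801283 +0.096693 = -0.012911;  D = -0.012101+0.004502i
d^4_{-1,-2}: k∈[0..2] ⇒ -0.911782 +0.440110 -0.028325 = -0.499997;  D = +0.175288+0.468264i
d^4_{0,-2}: k∈[0..2] ⇒ +0.633470 -0.163078 +0.005904 = +0.476296;  D = -0.445732+0.167873i
d^4_{1,-2}: k∈[0..2] ⇒ -0.293407 +0.042488 -0.000820 = -0.251740;  D = -0.089199-0.235407i
d^4_{2,-2}: k∈[0..2] ⇒ +0.096693 -0.007468 +0.000060 = +0.089286;  D = +0.083429-0.031804i
d^4_{3,-2}: k∈[0..1] ⇒ -0.022482 +0.000723 = -0.021759;  D = +0.007791+0.020316i
d^4_{4,-2}: single k=0 term ⇒ +0.003293;  D = -0.003072+0.001185i
Y_4^{m'}(θ=2.8046,φ=6.0818) and Σ D·Y over m':
  (-0.3316+0.1219i)·(+0.0037+0.0038i)  (+0.1981+0.5358i)·(-0.0351-0.0243i)  (-0.0121+0.0045i)·(+0.1761+0.0750i)  (+0.1753+0.4683i)·(-0.4679-0.0955i)  (-0.4457+0.1679i)·(+0.4279+0.0000i)  (-0.0892-0.2354i)·(+0.4679-0.0955i)  (+0.0834-0.0318i)·(+0.1761-0.0750i)  (+0.0078+0.0203i)·(+0.0351-0.0243i)  (-0.0031+0.0012i)·(+0.0037-0.0038i)
Y_4^-2(R⁻¹ n̂) = -0.277291-0.301511i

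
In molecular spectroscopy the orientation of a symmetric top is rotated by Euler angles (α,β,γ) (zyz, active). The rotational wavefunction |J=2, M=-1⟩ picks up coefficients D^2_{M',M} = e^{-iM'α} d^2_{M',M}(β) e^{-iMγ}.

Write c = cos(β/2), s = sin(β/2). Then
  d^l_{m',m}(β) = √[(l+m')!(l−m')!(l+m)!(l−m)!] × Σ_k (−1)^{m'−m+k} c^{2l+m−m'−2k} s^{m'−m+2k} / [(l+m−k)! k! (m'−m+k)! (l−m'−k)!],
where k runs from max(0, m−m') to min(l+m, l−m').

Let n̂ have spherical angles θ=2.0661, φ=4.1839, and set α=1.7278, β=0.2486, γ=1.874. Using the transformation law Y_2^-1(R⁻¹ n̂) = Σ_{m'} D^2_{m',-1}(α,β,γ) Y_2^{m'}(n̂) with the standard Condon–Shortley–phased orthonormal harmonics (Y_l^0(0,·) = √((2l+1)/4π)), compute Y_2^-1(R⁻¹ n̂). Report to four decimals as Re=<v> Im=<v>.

Re=-0.3367 Im=0.1709

Need the full column D^2_{m',-1} for m'=−2..2 at α=1.7278, β=0.2486, γ=1.874.
cos(β/2)=0.992285, sin(β/2)=0.123980
d^2_{-2,-1}: single k=1 term ⇒ +0.242265;  D = +0.140214-0.197566i
d^2_{-1,-1}: k∈[0..1] ⇒ +0.969494 -0.045404 = +0.924090;  D = -0.827948-0.410420i
d^2_{0,-1}: k∈[0..1] ⇒ -0.296713 +0.004632 = -0.292081;  D = +0.087209-0.278758i
d^2_{1,-1}: k∈[0..1] ⇒ +0.045404 -0.000236 = +0.045168;  D = +0.044686+0.006580i
d^2_{2,-1}: single k=0 term ⇒ -0.003782;  D = +0.000041+0.003782i
Y_2^{m'}(θ=2.0661,φ=4.1839) and Σ D·Y over m':
  (+0.1402-0.1976i)·(-0.1470-0.2604i)  (-0.8279-0.4104i)·(+0.1629-0.2790i)  (+0.0872-0.2788i)·(-0.1016+0.0000i)  (+0.0447+0.0066i)·(-0.1629-0.2790i)  (+0.0000+0.0038i)·(-0.1470+0.2604i)
Y_2^-1(R⁻¹ n̂) = -0.336725+0.170904i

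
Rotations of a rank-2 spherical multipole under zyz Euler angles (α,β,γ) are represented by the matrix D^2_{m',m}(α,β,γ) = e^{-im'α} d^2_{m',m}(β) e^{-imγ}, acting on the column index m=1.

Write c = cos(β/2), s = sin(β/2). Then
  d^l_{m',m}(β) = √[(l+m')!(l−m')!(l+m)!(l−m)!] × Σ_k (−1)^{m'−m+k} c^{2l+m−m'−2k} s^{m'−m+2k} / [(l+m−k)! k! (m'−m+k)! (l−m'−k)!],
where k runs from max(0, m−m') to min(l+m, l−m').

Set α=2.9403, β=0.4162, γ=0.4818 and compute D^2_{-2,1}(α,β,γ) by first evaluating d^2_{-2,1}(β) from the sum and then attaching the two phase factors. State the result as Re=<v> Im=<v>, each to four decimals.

D^2_{-2,1}(2.9403,0.4162,0.4818) = e^{-i·-2·2.9403}·d^2_{-2,1}(0.4162)·e^{-i·1·0.4818}. Compute d first:
With c≡cos(β/2)=0.978425 and s≡sin(β/2)=0.206601, N=[1·24·6·1]^{1/2}=12.000000
k: max(0,(1)−(-2))=3 … min(2+(1),2−(-2))=3
  k=3: (−1)^0·12.0000/(6)·0.9784^1·0.2066^3 = +0.017257
d^2_{-2,1}(0.4162) = +0.017257
Phases: e^{-i·(-2)·2.9403}=+0.920051-0.391798i, e^{-i·(1)·0.4818}=+0.886162-0.463375i ⇒ D=+0.010937-0.013348i

Re=0.0109 Im=-0.0133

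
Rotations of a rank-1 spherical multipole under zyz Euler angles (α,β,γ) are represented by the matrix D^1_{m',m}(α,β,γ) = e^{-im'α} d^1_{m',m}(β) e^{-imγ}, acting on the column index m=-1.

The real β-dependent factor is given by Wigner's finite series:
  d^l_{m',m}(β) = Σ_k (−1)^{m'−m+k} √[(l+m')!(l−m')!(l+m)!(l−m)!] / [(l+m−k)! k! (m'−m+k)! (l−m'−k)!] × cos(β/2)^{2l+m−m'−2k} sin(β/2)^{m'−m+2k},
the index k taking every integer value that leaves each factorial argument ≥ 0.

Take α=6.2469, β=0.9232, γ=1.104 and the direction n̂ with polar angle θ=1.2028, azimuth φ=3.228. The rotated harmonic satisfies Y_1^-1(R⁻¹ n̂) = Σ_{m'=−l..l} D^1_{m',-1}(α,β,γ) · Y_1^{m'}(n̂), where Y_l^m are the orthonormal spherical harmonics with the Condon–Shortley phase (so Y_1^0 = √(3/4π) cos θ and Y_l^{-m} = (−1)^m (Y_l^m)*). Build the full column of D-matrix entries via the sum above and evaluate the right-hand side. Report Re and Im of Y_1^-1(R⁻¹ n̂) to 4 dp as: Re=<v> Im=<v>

Need the full column D^1_{m',-1} for m'=−1..1 at α=6.2469, β=0.9232, γ=1.104.
cos(β/2)=0.895341, sin(β/2)=0.445381
d^1_{-1,-1}: single k=0 term ⇒ +0.801636;  D = +0.386491+0.702314i
d^1_{0,-1}: single k=0 term ⇒ -0.563943;  D = -0.253790-0.503610i
d^1_{1,-1}: single k=0 term ⇒ +0.198364;  D = +0.082784+0.180264i
Y_1^{m'}(θ=1.2028,φ=3.228) and Σ D·Y over m':
  (+0.3865+0.7023i)·(-0.3212+0.0278i)  (-0.2538-0.5036i)·(+0.1758+0.0000i)  (+0.0828+0.1803i)·(+0.3212+0.0278i)
Y_1^-1(R⁻¹ n̂) = -0.166701-0.243128i

Re=-0.1667 Im=-0.2431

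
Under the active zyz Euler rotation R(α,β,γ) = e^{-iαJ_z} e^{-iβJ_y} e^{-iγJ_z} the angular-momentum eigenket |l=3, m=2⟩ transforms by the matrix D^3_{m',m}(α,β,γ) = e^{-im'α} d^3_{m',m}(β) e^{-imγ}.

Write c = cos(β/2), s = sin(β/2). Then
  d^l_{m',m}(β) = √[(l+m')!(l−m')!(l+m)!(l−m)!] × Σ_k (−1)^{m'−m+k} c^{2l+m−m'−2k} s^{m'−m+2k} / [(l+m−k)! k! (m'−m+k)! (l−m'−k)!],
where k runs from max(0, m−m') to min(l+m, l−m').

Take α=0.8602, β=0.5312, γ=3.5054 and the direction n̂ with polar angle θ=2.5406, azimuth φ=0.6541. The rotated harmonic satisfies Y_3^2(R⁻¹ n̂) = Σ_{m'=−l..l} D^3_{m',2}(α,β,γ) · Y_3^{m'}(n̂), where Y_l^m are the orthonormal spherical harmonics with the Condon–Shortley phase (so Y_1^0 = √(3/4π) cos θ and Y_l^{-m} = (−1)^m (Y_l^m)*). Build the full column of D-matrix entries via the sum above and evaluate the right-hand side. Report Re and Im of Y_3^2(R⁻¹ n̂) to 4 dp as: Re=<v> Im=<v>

Re=-0.1983 Im=0.2987

Need the full column D^3_{m',2} for m'=−3..3 at α=0.8602, β=0.5312, γ=3.5054.
cos(β/2)=0.964935, sin(β/2)=0.262488
d^3_{-3,2}: single k=5 term ⇒ +0.002945;  D = -0.000820+0.002829i
d^3_{-2,2}: k∈[4..5] ⇒ +0.022101 -0.000327 = +0.021774;  D = +0.011896+0.018237i
d^3_{-1,2}: k∈[3..4] ⇒ +0.102767 -0.003802 = +0.098965;  D = +0.098096+0.013083i
d^3_{0,2}: k∈[2..3] ⇒ +0.327170 -0.024210 = +0.302960;  D = +0.226239-0.201495i
d^3_{1,2}: k∈[1..2] ⇒ +0.694385 -0.102767 = +0.591618;  D = -0.010068-0.591533i
d^3_{2,2}: k∈[0..1] ⇒ +0.807214 -0.298664 = +0.508551;  D = -0.391057-0.325113i
d^3_{3,2}: single k=0 term ⇒ -0.537869;  D = +0.530420-0.089207i
Y_3^{m'}(θ=2.5406,φ=0.6541) and Σ D·Y over m':
  (-0.0008+0.0028i)·(-0.0288-0.0697i)  (+0.0119+0.0182i)·(-0.0700+0.2603i)  (+0.0981+0.0131i)·(+0.3482-0.2670i)  (+0.2262-0.2015i)·(-0.1235+0.0000i)  (-0.0101-0.5915i)·(-0.3482-0.2670i)  (-0.3911-0.3251i)·(-0.0700-0.2603i)  (+0.5304-0.0892i)·(+0.0288-0.0697i)
Y_3^2(R⁻¹ n̂) = -0.198289+0.298710i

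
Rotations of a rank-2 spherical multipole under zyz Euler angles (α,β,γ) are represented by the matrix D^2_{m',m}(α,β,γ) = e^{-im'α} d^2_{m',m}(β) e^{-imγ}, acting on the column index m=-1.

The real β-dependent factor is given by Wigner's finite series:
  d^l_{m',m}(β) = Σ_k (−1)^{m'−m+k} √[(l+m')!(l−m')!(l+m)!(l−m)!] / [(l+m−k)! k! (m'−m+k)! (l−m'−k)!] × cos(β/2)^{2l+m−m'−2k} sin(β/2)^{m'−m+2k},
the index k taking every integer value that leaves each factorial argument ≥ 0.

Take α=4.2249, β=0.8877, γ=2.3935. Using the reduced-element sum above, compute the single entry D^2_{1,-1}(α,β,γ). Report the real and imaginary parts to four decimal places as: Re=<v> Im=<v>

First d^2_{1,-1}(β=0.8877), then the phase factors e^{-i(1)α} and e^{-i(-1)γ}:
c=cos(0.8877/2)=0.903105, s=sin(0.8877/2)=0.429420; N=√[6·1·1·6]=6.000000
The bounds max(0,m−m')=0 and min(l+m,l−m')=1 give 2 terms
  k=0: (−1)^2·6.0000/(2)·0.9031^2·0.4294^2 = +0.451192
  k=1: (−1)^3·6.0000/(6)·0.9031^0·0.4294^4 = -0.034004
d^2_{1,-1}(0.8877) = +0.451192 -0.034004 = +0.417188
Phases: e^{-i·(1)·4.2249}=-0.468409+0.883512i, e^{-i·(-1)·2.3935}=-0.732988+0.680242i ⇒ D=-0.107494-0.403102i

Re=-0.1075 Im=-0.4031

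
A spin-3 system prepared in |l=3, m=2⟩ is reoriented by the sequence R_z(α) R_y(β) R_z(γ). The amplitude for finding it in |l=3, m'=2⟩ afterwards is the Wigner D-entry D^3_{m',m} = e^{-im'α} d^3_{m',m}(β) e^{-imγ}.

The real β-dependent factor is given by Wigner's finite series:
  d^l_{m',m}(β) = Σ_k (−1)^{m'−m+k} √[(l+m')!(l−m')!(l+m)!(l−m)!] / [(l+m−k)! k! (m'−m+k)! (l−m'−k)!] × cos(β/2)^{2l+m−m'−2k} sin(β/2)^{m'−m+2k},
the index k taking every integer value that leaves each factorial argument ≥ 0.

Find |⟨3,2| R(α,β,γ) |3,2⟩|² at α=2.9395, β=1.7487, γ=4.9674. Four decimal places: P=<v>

Split into d^3_{2,2}(β=1.7487) × two z-phases.
With c≡cos(β/2)=0.641496 and s≡sin(β/2)=0.767127, N=[120·1·120·1]^{1/2}=120.000000
Admissible k: 0..1 (factorial args all ≥0)
  k=0: (−1)^0·120.0000/(120)·0.6415^6·0.7671^0 = +0.069689
  k=1: (−1)^1·120.0000/(24)·0.6415^4·0.7671^2 = -0.498286
d^3_{2,2}(1.7487) = +0.069689 -0.498286 = -0.428598
|D^3_{2,2}|² = |d^3_{2,2}(β)|² = (-0.428598)² = 0.183696 (the z-rotation phases have unit modulus)

P=0.1837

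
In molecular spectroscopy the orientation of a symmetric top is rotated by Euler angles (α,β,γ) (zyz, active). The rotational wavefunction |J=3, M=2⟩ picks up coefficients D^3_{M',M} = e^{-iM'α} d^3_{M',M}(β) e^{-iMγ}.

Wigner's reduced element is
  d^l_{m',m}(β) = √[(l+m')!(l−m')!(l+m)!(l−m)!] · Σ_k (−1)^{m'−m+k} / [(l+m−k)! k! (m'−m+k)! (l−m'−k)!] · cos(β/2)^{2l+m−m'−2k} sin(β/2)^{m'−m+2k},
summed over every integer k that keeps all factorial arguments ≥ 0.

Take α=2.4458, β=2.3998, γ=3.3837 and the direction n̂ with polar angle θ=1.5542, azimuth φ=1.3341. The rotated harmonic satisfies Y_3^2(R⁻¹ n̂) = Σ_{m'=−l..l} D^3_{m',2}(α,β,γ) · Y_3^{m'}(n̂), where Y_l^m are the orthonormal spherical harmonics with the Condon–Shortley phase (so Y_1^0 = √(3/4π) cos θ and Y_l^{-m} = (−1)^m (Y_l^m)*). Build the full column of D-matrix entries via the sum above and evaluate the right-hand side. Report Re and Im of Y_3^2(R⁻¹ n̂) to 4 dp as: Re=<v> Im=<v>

Need the full column D^3_{m',2} for m'=−3..3 at α=2.4458, β=2.3998, γ=3.3837.
cos(β/2)=0.362451, sin(β/2)=0.932003
d^3_{-3,2}: single k=5 term ⇒ +0.624325;  D = +0.525620+0.336906i
d^3_{-2,2}: k∈[4..5] ⇒ +0.495607 -0.655395 = -0.159788;  D = +0.047984+0.152414i
d^3_{-1,2}: k∈[3..4] ⇒ +0.243798 -0.806001 = -0.562203;  D = +0.214153-0.519818i
d^3_{0,2}: k∈[2..3] ⇒ +0.082109 -0.542910 = -0.460801;  D = -0.407828+0.214509i
d^3_{1,2}: k∈[1..2] ⇒ +0.018436 -0.243798 = -0.225362;  D = +0.220336+0.047327i
d^3_{2,2}: k∈[0..1] ⇒ +0.002267 -0.074955 = -0.072688;  D = -0.044763-0.057270i
d^3_{3,2}: single k=0 term ⇒ -0.014280;  D = -0.000462+0.014273i
Y_3^{m'}(θ=1.5542,φ=1.3341) and Σ D·Y over m':
  (+0.5256+0.3369i)·(-0.2719+0.3163i)  (+0.0480+0.1524i)·(-0.0151-0.0077i)  (+0.2142-0.5198i)·(-0.0757+0.3137i)  (-0.4078+0.2145i)·(-0.0186+0.0000i)  (+0.2203+0.0473i)·(+0.0757+0.3137i)  (-0.0448-0.0573i)·(-0.0151+0.0077i)  (-0.0005+0.0143i)·(+0.2719+0.3163i)
Y_3^2(R⁻¹ n̂) = -0.096259+0.251441i

Re=-0.0963 Im=0.2514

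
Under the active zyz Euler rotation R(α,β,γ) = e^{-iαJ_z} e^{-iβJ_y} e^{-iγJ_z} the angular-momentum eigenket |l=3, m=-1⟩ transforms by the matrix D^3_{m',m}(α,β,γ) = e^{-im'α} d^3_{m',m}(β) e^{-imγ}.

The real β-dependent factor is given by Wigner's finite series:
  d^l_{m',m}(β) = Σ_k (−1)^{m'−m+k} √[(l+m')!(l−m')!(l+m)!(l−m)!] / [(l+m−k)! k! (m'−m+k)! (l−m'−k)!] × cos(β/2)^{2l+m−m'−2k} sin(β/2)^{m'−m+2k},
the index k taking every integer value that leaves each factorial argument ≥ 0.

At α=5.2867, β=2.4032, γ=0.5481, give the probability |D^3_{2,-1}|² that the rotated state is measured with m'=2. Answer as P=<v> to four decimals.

First d^3_{2,-1}(β=2.4032), then the phase factors e^{-i(2)α} and e^{-i(-1)γ}:
Half-angle: c=0.360866, s=0.932618. N=√(120·1·2·24)=75.894664
k: max(0,(-1)−(2))=0 … min(3+(-1),3−(2))=1
  k=0: (−1)^3·75.8947/(12)·0.3609^3·0.9326^3 = -0.241090
  k=1: (−1)^4·75.8947/(24)·0.3609^1·0.9326^5 = +0.805127
d^3_{2,-1}(2.4032) = -0.241090 +0.805127 = +0.564037
|D^3_{2,-1}|² = |d^3_{2,-1}(β)|² = (+0.564037)² = 0.318137 (the z-rotation phases have unit modulus)

P=0.3181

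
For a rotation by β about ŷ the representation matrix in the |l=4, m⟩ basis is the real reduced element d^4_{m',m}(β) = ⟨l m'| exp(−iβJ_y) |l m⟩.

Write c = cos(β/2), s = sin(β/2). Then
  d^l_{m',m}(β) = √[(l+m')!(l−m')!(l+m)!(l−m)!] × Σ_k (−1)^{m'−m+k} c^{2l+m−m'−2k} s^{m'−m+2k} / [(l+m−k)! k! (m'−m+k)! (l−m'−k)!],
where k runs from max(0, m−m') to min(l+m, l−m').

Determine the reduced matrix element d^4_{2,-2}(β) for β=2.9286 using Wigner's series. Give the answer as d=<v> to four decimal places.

d=0.8264

d^4_{2,-2}(β=2.9286) via Wigner's sum:
With c≡cos(β/2)=0.106295 and s≡sin(β/2)=0.994335, N=[720·2·2·720]^{1/2}=1440.000000
k: max(0,(-2)−(2))=0 … min(4+(-2),4−(2))=2
  k=0: (−1)^4·1440.0000/(96)·0.1063^4·0.9943^4 = +0.001872
  k=1: (−1)^5·1440.0000/(120)·0.1063^2·0.9943^6 = -0.131040
  k=2: (−1)^6·1440.0000/(1440)·0.1063^0·0.9943^8 = +0.955566
d^4_{2,-2}(2.9286) = +0.001872 -0.131040 +0.955566 = +0.826398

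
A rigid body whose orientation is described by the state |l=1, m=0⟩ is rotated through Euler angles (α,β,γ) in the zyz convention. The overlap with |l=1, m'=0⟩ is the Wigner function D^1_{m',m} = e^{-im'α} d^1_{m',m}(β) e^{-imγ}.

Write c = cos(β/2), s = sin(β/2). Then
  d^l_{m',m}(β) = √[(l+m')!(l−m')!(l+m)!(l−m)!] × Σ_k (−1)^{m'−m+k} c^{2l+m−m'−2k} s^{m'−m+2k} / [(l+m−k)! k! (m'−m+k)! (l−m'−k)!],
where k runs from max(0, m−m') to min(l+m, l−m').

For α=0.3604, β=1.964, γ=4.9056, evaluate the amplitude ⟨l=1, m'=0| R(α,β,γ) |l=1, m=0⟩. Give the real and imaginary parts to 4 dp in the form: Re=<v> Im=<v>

Split into d^1_{0,0}(β=1.964) × two z-phases.
With c≡cos(β/2)=0.555360 and s≡sin(β/2)=0.831610, N=[1·1·1·1]^{1/2}=1.000000
k: max(0,(0)−(0))=0 … min(1+(0),1−(0))=1
  k=0: (−1)^0·1.0000/(1)·0.5554^2·0.8316^0 = +0.308425
  k=1: (−1)^1·1.0000/(1)·0.5554^0·0.8316^2 = -0.691575
d^1_{0,0}(1.964) = +0.308425 -0.691575 = -0.383150
Attach z-rotation phases: D = e^{-i(0)(0.3604)}·(-0.383150)·e^{-i(0)(4.9056)} = -0.383150+0.000000i

Re=-0.3831 Im=0.0000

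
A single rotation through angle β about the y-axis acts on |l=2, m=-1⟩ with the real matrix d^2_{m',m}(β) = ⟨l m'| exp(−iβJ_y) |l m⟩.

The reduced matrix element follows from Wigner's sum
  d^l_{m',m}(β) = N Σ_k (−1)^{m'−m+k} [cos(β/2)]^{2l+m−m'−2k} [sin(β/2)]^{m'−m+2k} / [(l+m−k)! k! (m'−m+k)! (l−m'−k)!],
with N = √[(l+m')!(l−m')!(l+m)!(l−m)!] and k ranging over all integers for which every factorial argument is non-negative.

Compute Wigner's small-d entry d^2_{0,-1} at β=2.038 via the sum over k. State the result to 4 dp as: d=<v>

d=0.4925

d^2_{0,-1}(β=2.038) via Wigner's sum:
Half-angle: c=0.524218, s=0.851584. N=√(2·2·1·6)=4.898979
k: max(0,(-1)−(0))=0 … min(2+(-1),2−(0))=1
  k=0: (−1)^1·4.8990/(2)·0.5242^3·0.8516^1 = -0.300496
  k=1: (−1)^2·4.8990/(2)·0.5242^1·0.8516^3 = +0.792995
d^2_{0,-1}(2.038) = -0.300496 +0.792995 = +0.492499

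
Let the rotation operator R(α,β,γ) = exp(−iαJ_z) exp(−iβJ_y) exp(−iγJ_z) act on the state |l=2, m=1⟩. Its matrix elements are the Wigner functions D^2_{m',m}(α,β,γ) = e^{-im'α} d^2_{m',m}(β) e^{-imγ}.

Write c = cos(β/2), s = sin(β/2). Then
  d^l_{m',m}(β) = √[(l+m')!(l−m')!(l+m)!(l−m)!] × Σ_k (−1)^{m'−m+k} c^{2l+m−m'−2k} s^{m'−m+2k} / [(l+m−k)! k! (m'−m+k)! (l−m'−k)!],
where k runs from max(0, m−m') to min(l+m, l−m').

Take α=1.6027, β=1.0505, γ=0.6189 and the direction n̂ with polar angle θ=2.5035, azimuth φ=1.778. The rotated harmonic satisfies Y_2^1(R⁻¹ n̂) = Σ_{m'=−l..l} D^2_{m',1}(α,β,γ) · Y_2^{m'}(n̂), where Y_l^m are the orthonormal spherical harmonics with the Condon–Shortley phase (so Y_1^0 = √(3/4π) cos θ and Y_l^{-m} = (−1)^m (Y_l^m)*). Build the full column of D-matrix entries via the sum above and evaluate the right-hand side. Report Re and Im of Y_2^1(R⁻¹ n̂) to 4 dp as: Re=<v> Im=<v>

Re=-0.0733 Im=0.0414

Need the full column D^2_{m',1} for m'=−2..2 at α=1.6027, β=1.0505, γ=0.6189.
cos(β/2)=0.865199, sin(β/2)=0.501429
d^2_{-2,1}: single k=3 term ⇒ +0.218160;  D = -0.185404+0.114975i
d^2_{-1,1}: k∈[2..3] ⇒ +0.564641 -0.063218 = +0.501423;  D = +0.277720+0.417489i
d^2_{0,1}: k∈[1..2] ⇒ +0.795486 -0.267190 = +0.528296;  D = +0.430306-0.306486i
d^2_{1,1}: k∈[0..1] ⇒ +0.560355 -0.564641 = -0.004286;  D = +0.002597+0.003410i
d^2_{2,1}: single k=0 term ⇒ -0.649512;  D = +0.503935-0.409774i
Y_2^{m'}(θ=2.5035,φ=1.778) and Σ D·Y over m':
  (-0.1854+0.1150i)·(-0.1255+0.0552i)  (+0.2777+0.4175i)·(+0.0760+0.3617i)  (+0.4303-0.3065i)·(+0.2951+0.0000i)  (+0.0026+0.0034i)·(-0.0760+0.3617i)  (+0.5039-0.4098i)·(-0.1255-0.0552i)
Y_2^1(R⁻¹ n̂) = -0.073280+0.041394i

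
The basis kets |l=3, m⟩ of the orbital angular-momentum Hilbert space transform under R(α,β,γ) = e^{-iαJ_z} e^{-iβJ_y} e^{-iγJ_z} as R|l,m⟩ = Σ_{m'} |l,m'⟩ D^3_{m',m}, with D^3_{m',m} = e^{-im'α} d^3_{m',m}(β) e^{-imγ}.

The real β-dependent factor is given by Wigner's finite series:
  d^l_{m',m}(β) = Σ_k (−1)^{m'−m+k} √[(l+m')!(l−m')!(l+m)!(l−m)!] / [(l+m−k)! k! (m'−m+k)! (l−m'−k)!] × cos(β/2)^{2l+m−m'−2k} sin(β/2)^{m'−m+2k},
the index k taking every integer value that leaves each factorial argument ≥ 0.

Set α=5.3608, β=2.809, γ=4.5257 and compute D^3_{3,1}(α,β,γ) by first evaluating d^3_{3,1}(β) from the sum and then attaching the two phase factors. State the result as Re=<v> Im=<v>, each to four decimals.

First d^3_{3,1}(β=2.809), then the phase factors e^{-i(3)α} and e^{-i(1)γ}:
With c≡cos(β/2)=0.165531 and s≡sin(β/2)=0.986205, N=[720·1·24·2]^{1/2}=185.903201
Admissible k: 0..0 (factorial args all ≥0)
  k=0: (−1)^2·185.9032/(48)·0.1655^4·0.9862^2 = +0.002828
d^3_{3,1}(2.809) = +0.002828
Attach z-rotation phases: D = e^{-i(3)(5.3608)}·(+0.002828)·e^{-i(1)(4.5257)} = -0.000528-0.002778i

Re=-0.0005 Im=-0.0028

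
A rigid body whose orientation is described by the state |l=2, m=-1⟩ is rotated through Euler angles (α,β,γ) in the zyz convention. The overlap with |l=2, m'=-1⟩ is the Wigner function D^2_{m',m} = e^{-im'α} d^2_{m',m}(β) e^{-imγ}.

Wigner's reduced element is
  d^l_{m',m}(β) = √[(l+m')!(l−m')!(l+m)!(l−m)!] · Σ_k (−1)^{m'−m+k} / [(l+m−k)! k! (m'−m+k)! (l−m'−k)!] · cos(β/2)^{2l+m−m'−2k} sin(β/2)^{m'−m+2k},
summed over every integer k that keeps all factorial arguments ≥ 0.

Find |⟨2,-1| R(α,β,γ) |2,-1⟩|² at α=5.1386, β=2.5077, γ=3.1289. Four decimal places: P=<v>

P=0.0643

D^2_{-1,-1}(5.1386,2.5077,3.1289) = e^{-i·-1·5.1386}·d^2_{-1,-1}(2.5077)·e^{-i·-1·3.1289}. Compute d first:
Half-angle: c=0.311666, s=0.950192. N=√(1·6·1·6)=6.000000
Admissible k: 0..1 (factorial args all ≥0)
  k=0: (−1)^0·6.0000/(6)·0.3117^4·0.9502^0 = +0.009435
  k=1: (−1)^1·6.0000/(2)·0.3117^2·0.9502^2 = -0.263102
d^2_{-1,-1}(2.5077) = +0.009435 -0.263102 = -0.253666
|D^2_{-1,-1}|² = |d^2_{-1,-1}(β)|² = (-0.253666)² = 0.064347 (the z-rotation phases have unit modulus)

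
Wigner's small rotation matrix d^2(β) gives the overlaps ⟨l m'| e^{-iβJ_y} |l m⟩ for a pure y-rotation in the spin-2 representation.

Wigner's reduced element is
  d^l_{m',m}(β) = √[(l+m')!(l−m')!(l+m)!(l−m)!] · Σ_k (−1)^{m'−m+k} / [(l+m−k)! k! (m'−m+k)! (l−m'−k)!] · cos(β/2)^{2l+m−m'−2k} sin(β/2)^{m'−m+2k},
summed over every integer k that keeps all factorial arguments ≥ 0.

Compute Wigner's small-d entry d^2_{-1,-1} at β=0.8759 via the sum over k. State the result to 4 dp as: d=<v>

d=0.2301

d^2_{-1,-1}(β=0.8759) via Wigner's sum:
c=cos(0.8759/2)=0.905623, s=sin(0.8759/2)=0.424084; N=√[1·6·1·6]=6.000000
Admissible k: 0..1 (factorial args all ≥0)
  k=0: (−1)^0·6.0000/(6)·0.9056^4·0.4241^0 = +0.672651
  k=1: (−1)^1·6.0000/(2)·0.9056^2·0.4241^2 = -0.442506
d^2_{-1,-1}(0.8759) = +0.672651 -0.442506 = +0.230144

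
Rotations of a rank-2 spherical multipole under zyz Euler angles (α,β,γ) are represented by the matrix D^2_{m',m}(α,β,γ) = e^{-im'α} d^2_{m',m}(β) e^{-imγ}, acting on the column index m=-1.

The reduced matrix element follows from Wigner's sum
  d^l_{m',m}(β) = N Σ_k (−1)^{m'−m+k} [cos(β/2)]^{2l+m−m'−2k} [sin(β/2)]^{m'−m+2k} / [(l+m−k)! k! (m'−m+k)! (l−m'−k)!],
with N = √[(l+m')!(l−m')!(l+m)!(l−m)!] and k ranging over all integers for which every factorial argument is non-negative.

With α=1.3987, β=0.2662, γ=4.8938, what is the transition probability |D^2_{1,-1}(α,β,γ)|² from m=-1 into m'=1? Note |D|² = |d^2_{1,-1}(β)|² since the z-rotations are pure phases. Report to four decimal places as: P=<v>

P=0.0027

First d^2_{1,-1}(β=0.2662), then the phase factors e^{-i(1)α} and e^{-i(-1)γ}:
Half-angle: c=0.991155, s=0.132707. N=√(6·1·1·6)=6.000000
The bounds max(0,m−m')=0 and min(l+m,l−m')=1 give 2 terms
  k=0: (−1)^2·6.0000/(2)·0.9912^2·0.1327^2 = +0.051903
  k=1: (−1)^3·6.0000/(6)·0.9912^0·0.1327^4 = -0.000310
d^2_{1,-1}(0.2662) = +0.051903 -0.000310 = +0.051593
|D^2_{1,-1}|² = |d^2_{1,-1}(β)|² = (+0.051593)² = 0.002662 (the z-rotation phases have unit modulus)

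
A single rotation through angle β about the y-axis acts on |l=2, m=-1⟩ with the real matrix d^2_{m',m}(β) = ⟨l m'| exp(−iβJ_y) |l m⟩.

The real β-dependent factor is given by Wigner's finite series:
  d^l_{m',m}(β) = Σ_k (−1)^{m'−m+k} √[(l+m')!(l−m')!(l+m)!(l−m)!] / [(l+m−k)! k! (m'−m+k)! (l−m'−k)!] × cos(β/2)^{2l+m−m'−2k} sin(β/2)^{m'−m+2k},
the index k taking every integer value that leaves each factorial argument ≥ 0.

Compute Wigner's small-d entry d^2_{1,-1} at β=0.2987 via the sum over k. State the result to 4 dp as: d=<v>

d=0.0645

d^2_{1,-1}(β=0.2987) via Wigner's sum:
c=cos(0.2987/2)=0.988868, s=sin(0.2987/2)=0.148795; N=√[6·1·1·6]=6.000000
Admissible k: 0..1 (factorial args all ≥0)
  k=0: (−1)^2·6.0000/(2)·0.9889^2·0.1488^2 = +0.064950
  k=1: (−1)^3·6.0000/(6)·0.9889^0·0.1488^4 = -0.000490
d^2_{1,-1}(0.2987) = +0.064950 -0.000490 = +0.064459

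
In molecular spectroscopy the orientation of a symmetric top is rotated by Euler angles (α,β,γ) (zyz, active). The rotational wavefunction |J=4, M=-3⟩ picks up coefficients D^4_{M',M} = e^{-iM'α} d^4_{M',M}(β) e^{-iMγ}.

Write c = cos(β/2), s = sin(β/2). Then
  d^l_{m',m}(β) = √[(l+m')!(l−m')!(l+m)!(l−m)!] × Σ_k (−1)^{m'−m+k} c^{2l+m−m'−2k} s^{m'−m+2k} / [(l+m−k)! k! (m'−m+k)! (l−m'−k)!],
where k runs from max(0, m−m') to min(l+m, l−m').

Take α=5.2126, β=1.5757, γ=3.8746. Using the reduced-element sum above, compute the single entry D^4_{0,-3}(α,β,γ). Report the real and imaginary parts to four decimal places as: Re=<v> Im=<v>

Re=0.0043 Im=-0.0059

D^4_{0,-3}(5.2126,1.5757,3.8746) = e^{-i·0·5.2126}·d^4_{0,-3}(1.5757)·e^{-i·-3·3.8746}. Compute d first:
With c≡cos(β/2)=0.705371 and s≡sin(β/2)=0.708838, N=[24·24·1·5040]^{1/2}=1703.830978
The bounds max(0,m−m')=0 and min(l+m,l−m')=1 give 2 terms
  k=0: (−1)^3·1703.8310/(144)·0.7054^5·0.7088^3 = -0.735857
  k=1: (−1)^4·1703.8310/(144)·0.7054^3·0.7088^5 = +0.743109
d^4_{0,-3}(1.5757) = -0.735857 +0.743109 = +0.007252
D = (+1.000000+0.000000i)·(+0.007252)·(+0.587710-0.809072i) = +0.004262-0.005868i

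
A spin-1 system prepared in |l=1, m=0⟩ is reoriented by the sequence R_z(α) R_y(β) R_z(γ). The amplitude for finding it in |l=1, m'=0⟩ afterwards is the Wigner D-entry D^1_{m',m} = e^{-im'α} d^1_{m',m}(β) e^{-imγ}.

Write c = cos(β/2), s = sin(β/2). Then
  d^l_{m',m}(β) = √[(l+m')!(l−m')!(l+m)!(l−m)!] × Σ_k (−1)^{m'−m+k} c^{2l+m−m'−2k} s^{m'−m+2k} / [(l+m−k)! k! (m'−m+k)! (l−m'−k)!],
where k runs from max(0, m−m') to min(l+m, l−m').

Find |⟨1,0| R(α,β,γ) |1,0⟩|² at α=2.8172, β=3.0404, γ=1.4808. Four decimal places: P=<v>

First d^1_{0,0}(β=3.0404), then the phase factors e^{-i(0)α} and e^{-i(0)γ}:
Half-angle: c=0.050575, s=0.998720. N=√(1·1·1·1)=1.000000
Admissible k: 0..1 (factorial args all ≥0)
  k=0: (−1)^0·1.0000/(1)·0.0506^2·0.9987^0 = +0.002558
  k=1: (−1)^1·1.0000/(1)·0.0506^0·0.9987^2 = -0.997442
d^1_{0,0}(3.0404) = +0.002558 -0.997442 = -0.994884
|D^1_{0,0}|² = |d^1_{0,0}(β)|² = (-0.994884)² = 0.989795 (the z-rotation phases have unit modulus)

P=0.9898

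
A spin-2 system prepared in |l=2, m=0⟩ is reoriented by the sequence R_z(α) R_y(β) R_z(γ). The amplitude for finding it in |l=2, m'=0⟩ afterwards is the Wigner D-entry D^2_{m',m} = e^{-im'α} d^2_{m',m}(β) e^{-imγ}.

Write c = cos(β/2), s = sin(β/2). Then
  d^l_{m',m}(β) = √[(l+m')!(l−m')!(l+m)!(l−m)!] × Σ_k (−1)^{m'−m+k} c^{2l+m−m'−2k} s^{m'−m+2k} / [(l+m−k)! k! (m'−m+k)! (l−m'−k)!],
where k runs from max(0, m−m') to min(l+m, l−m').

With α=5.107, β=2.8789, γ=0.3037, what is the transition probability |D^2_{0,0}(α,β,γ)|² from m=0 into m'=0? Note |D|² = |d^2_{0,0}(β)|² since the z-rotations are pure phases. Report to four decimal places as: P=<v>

First d^2_{0,0}(β=2.8789), then the phase factors e^{-i(0)α} and e^{-i(0)γ}:
With c≡cos(β/2)=0.130969 and s≡sin(β/2)=0.991386, N=[2·2·2·2]^{1/2}=4.000000
Admissible k: 0..2 (factorial args all ≥0)
  k=0: (−1)^0·4.0000/(4)·0.1310^4·0.9914^0 = +0.000294
  k=1: (−1)^1·4.0000/(1)·0.1310^2·0.9914^2 = -0.067435
  k=2: (−1)^2·4.0000/(4)·0.1310^0·0.9914^4 = +0.965988
d^2_{0,0}(2.8789) = +0.000294 -0.067435 +0.965988 = +0.898848
|D^2_{0,0}|² = |d^2_{0,0}(β)|² = (+0.898848)² = 0.807928 (the z-rotation phases have unit modulus)

P=0.8079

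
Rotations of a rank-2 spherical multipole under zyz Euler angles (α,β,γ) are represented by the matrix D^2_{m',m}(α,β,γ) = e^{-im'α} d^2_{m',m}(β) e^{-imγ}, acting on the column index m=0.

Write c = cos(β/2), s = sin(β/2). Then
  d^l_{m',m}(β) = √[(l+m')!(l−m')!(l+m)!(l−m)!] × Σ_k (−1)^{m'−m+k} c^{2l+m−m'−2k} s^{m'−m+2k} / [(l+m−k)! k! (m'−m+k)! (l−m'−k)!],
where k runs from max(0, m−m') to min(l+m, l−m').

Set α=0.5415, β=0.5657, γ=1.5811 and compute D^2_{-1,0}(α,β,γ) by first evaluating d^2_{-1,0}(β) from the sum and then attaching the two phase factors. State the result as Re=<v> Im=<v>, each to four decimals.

First d^2_{-1,0}(β=0.5657), then the phase factors e^{-i(-1)α} and e^{-i(0)γ}:
c=cos(0.5657/2)=0.960264, s=sin(0.5657/2)=0.279094; N=√[1·6·2·2]=4.898979
The bounds max(0,m−m')=1 and min(l+m,l−m')=2 give 2 terms
  k=1: (−1)^0·4.8990/(2)·0.9603^3·0.2791^1 = +0.605337
  k=2: (−1)^1·4.8990/(2)·0.9603^1·0.2791^3 = -0.051135
d^2_{-1,0}(0.5657) = +0.605337 -0.051135 = +0.554202
D = (+0.856937+0.515422i)·(+0.554202)·(+1.000000+0.000000i) = +0.474916+0.285648i

Re=0.4749 Im=0.2856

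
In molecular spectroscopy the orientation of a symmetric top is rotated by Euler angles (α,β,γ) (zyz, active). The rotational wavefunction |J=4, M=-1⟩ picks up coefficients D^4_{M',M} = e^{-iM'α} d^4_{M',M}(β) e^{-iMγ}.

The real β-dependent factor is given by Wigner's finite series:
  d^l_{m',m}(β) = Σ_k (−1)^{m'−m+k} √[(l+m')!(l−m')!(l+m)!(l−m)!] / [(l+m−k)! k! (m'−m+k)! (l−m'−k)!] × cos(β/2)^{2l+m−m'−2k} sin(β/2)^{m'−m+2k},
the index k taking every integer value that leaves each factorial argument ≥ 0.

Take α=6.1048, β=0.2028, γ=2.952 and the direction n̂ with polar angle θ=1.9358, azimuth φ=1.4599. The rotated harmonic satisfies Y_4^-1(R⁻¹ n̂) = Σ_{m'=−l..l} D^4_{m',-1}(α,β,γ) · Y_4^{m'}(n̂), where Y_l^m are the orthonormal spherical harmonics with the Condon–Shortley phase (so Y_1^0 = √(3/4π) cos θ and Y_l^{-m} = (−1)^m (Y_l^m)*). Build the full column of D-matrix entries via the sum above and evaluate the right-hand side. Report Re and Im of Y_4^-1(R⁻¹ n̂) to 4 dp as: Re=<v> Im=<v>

Need the full column D^4_{m',-1} for m'=−4..4 at α=6.1048, β=0.2028, γ=2.952.
cos(β/2)=0.994863, sin(β/2)=0.101226
d^4_{-4,-1}: single k=3 term ⇒ +0.007565;  D = -0.004684+0.005940i
d^4_{-3,-1}: k∈[2..3] ⇒ +0.078857 -0.001361 = +0.077496;  D = -0.058019+0.051376i
d^4_{-2,-1}: k∈[1..3] ⇒ +0.414261 -0.021444 +0.000148 = +0.392965;  D = -0.335757+0.204178i
d^4_{-1,-1}: k∈[0..3] ⇒ +0.959639 -0.149025 +0.003086 -0.000011 = +0.813689;  D = -0.759218+0.292708i
d^4_{0,-1}: k∈[0..3] ⇒ -0.436669 +0.027125 -0.000281 +0.000000 = -0.409825;  D = +0.402481-0.077235i
d^4_{1,-1}: k∈[0..3] ⇒ +0.099350 -0.003086 +0.000016 -0.000000 = +0.096280;  D = -0.096274+0.001079i
d^4_{2,-1}: k∈[0..2] ⇒ -0.014296 +0.000222 -0.000000 = -0.014074;  D = +0.013878+0.002342i
d^4_{3,-1}: k∈[0..1] ⇒ +0.001361 -0.000008 = +0.001352;  D = -0.001272-0.000458i
d^4_{4,-1}: single k=0 term ⇒ -0.000078;  D = +0.000068+0.000039i
Y_4^{m'}(θ=1.9358,φ=1.4599) and Σ D·Y over m':
  (-0.0047+0.0059i)·(+0.3043+0.1446i)  (-0.0580+0.0514i)·(+0.1189-0.3442i)  (-0.3358+0.2042i)·(+0.0308+0.0069i)  (-0.7592+0.2927i)·(+0.0368-0.3305i)  (+0.4025-0.0772i)·(-0.0269+0.0000i)  (-0.0963+0.0011i)·(-0.0368-0.3305i)  (+0.0139+0.0023i)·(+0.0308-0.0069i)  (-0.0013-0.0005i)·(-0.1189-0.3442i)  (+0.0001+0.0000i)·(+0.3043-0.1446i)
Y_4^-1(R⁻¹ n̂) = +0.059084+0.327184i

Re=0.0591 Im=0.3272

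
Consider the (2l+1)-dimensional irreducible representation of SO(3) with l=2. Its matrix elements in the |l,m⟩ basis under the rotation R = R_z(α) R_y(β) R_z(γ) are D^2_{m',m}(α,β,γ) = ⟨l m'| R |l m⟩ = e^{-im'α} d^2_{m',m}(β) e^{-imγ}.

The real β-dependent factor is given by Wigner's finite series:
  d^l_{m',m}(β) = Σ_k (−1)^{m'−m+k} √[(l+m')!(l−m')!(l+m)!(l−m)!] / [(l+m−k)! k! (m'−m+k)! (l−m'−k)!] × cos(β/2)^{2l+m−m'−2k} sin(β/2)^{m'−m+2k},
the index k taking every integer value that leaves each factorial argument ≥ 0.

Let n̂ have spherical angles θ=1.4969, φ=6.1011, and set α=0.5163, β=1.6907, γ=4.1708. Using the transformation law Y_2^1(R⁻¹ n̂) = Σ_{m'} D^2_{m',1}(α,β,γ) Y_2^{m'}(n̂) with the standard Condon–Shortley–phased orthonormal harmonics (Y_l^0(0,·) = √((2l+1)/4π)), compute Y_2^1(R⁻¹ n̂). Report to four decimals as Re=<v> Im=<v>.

Re=-0.3673 Im=-0.1097

Need the full column D^2_{m',1} for m'=−2..2 at α=0.5163, β=1.6907, γ=4.1708.
cos(β/2)=0.663469, sin(β/2)=0.748203
d^2_{-2,1}: single k=3 term ⇒ +0.555789;  D = -0.555786-0.001886i
d^2_{-1,1}: k∈[2..3] ⇒ +0.739269 -0.313385 = +0.425884;  D = -0.371082+0.208986i
d^2_{0,1}: k∈[1..2] ⇒ +0.535252 -0.680700 = -0.145448;  D = +0.074978-0.124633i
d^2_{1,1}: k∈[0..1] ⇒ +0.193769 -0.739269 = -0.545500;  D = +0.013794-0.545326i
d^2_{2,1}: single k=0 term ⇒ -0.437031;  D = -0.206068-0.385399i
Y_2^{m'}(θ=1.4969,φ=6.1011) and Σ D·Y over m':
  (-0.5558-0.0019i)·(+0.3590+0.1368i)  (-0.3711+0.2090i)·(+0.0559+0.0103i)  (+0.0750-0.1246i)·(-0.3102+0.0000i)  (+0.0138-0.5453i)·(-0.0559+0.0103i)  (-0.2061-0.3854i)·(+0.3590-0.1368i)
Y_2^1(R⁻¹ n̂) = -0.367289-0.109696i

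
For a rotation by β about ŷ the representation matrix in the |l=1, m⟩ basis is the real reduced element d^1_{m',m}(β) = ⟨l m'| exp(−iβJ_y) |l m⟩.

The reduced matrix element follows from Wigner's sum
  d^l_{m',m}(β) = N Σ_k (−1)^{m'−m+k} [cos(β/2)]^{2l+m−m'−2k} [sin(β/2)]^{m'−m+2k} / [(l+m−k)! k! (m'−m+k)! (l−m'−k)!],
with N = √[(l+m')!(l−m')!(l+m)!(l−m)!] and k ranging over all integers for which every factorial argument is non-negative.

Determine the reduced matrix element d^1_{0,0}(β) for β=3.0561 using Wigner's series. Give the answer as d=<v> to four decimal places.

d=-0.9963

d^1_{0,0}(β=3.0561) via Wigner's sum:
Half-angle: c=0.042733, s=0.999087. N=√(1·1·1·1)=1.000000
k∈{0,1} keeps every argument non-negative
  k=0: (−1)^0·1.0000/(1)·0.0427^2·0.9991^0 = +0.001826
  k=1: (−1)^1·1.0000/(1)·0.0427^0·0.9991^2 = -0.998174
d^1_{0,0}(3.0561) = +0.001826 -0.998174 = -0.996348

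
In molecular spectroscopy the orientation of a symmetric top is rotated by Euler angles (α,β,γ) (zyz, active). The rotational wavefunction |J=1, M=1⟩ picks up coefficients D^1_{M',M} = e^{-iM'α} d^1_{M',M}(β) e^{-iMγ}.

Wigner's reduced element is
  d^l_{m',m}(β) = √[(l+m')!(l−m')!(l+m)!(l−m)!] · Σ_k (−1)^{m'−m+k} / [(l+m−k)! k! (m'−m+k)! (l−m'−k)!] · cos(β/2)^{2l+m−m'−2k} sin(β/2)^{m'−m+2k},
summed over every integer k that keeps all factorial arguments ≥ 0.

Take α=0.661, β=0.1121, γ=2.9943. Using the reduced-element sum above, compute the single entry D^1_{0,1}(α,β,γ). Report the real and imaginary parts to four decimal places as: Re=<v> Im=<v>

Re=-0.0782 Im=-0.0116

Split into d^1_{0,1}(β=0.1121) × two z-phases.
With c≡cos(β/2)=0.998430 and s≡sin(β/2)=0.056021, N=[1·1·2·1]^{1/2}=1.414214
k: max(0,(1)−(0))=1 … min(1+(1),1−(0))=1
  k=1: (−1)^0·1.4142/(1)·0.9984^1·0.0560^1 = +0.079101
d^1_{0,1}(0.1121) = +0.079101
Phases: e^{-i·(0)·0.661}=+1.000000+0.000000i, e^{-i·(1)·2.9943}=-0.989172-0.146761i ⇒ D=-0.078244-0.011609i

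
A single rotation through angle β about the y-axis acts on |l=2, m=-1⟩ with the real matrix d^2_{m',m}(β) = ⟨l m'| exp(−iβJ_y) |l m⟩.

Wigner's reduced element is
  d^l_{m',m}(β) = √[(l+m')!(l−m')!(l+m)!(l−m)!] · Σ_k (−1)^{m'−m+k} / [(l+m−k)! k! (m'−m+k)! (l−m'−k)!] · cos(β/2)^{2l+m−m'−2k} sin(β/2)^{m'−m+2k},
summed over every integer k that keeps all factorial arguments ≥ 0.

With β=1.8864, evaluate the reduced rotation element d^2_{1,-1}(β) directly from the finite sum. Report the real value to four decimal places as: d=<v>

d=0.2485

d^2_{1,-1}(β=1.8864) via Wigner's sum:
Half-angle: c=0.587201, s=0.809441. N=√(6·1·1·6)=6.000000
Admissible k: 0..1 (factorial args all ≥0)
  k=0: (−1)^2·6.0000/(2)·0.5872^2·0.8094^2 = +0.677743
  k=1: (−1)^3·6.0000/(6)·0.5872^0·0.8094^4 = -0.429281
d^2_{1,-1}(1.8864) = +0.677743 -0.429281 = +0.248463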